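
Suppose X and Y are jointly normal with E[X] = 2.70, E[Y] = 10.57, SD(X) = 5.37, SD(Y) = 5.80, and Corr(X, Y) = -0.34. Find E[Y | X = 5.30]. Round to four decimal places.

E[Y | X=x] = μ_Y + ρ(σ_Y/σ_X)(x − μ_X) for jointly normal variables.
E[Y | X=5.30] = 10.57 + (-0.34)·(5.80/5.37)·(5.30 − (2.70)) = 10.57 + (-0.36723)·(2.6) = 9.6152.

9.6152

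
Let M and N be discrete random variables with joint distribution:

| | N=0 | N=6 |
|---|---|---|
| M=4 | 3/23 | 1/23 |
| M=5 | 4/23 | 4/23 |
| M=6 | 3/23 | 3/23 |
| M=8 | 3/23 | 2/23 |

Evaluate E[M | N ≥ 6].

29/5

P(N ≥ 6) = 10/23.
Summing M·P(M=x,N=y) over the conditioning event gives 58/23.
E[M | N ≥ 6] = (58/23) / (10/23) = 29/5.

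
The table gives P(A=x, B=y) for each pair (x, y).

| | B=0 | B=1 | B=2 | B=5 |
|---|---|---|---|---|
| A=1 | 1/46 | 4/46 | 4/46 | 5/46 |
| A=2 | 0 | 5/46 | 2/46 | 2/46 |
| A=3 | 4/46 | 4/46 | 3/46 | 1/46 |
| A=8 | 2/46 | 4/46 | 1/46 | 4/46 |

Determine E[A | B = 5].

11/3

P(B = 5) = 6/23.
Summing A·P(A=x,B=y) over the conditioning event gives 22/23.
E[A | B = 5] = (22/23) / (6/23) = 11/3.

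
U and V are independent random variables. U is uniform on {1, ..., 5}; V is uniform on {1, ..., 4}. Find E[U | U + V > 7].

14/3

Outcomes with U + V > 7: (4,4), (5,3), (5,4), each with probability 1/20.
E[U | U + V > 7] = (4 + 5 + 5) / 3 = 14/3.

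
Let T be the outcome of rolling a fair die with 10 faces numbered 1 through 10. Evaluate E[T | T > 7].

Given T > 7, T is equally likely to be any of {8, 9, 10}.
E[T | T > 7] = (8 + 9 + 10) / 3 = 9.

9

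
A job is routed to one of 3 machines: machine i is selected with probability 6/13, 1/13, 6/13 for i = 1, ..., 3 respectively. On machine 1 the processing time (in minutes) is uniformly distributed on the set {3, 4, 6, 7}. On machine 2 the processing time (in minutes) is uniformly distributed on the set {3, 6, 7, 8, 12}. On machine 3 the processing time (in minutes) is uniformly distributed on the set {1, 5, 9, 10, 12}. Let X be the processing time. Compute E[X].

408/65

E[X | machine 1] = (3+4+6+7)/4 = 5.
E[X | machine 2] = (3+6+7+8+12)/5 = 36/5.
E[X | machine 3] = (1+5+9+10+12)/5 = 37/5.
E[X] = (6/13)·(5) + (1/13)·(36/5) + (6/13)·(37/5) = 408/65.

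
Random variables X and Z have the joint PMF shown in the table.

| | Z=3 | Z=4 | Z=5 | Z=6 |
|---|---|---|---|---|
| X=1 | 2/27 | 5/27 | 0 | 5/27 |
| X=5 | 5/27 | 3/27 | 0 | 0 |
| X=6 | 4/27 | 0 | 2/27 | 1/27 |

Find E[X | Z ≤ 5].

P(Z ≤ 5) = 7/9.
Σ X·P over the event = 1·(2/27) + 1·(5/27) + 5·(5/27) + 5·(3/27) + 6·(4/27) + 6·(2/27) = 83/27.
E[X | Z ≤ 5] = (83/27) / (7/9) = 83/21.

83/21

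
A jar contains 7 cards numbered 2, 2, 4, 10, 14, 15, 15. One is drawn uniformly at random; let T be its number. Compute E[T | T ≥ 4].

58/5

P(T ≥ 4) = 5/7.
Σ over the event: 4·1/7 + 10·1/7 + 14·1/7 + 15·2/7 = 58/7.
E[T | T ≥ 4] = (58/7) / (5/7) = 58/5.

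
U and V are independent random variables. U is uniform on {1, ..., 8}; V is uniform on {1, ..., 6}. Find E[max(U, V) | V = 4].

Outcomes with V = 4: (1,4), (2,4), (3,4), (4,4), (5,4), (6,4), (7,4), (8,4), each with probability 1/48.
E[max(U, V) | V = 4] = (4 + 4 + 4 + 4 + 5 + 6 + 7 + 8) / 8 = 21/4.

21/4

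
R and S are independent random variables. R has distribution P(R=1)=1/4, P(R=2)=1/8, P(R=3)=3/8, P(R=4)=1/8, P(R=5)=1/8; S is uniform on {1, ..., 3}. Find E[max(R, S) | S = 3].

27/8

P(S = 3) = 1/3.
Summing max(R,S)·P(x,y) over outcomes with S = 3 gives 9/8.
E[max(R, S) | S = 3] = (9/8) / (1/3) = 27/8.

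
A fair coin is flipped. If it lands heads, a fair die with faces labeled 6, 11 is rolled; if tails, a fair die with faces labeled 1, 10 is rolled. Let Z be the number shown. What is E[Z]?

7

E[Z | heads] = (6+11)/2 = 17/2.
E[Z | tails] = (1+10)/2 = 11/2.
By the law of total expectation,
E[Z] = (1/2)·(17/2) + (1/2)·(11/2) = 7.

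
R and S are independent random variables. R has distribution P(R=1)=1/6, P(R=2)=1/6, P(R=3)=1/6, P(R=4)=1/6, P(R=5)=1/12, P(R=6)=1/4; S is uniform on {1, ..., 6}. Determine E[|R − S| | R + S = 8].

13/5

P(R + S = 8) = 5/36.
Summing |R−S|·P(x,y) over outcomes with R + S = 8 gives 13/36.
E[|R − S| | R + S = 8] = (13/36) / (5/36) = 13/5.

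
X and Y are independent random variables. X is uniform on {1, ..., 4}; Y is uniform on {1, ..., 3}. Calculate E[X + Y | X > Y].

Outcomes with X > Y: (2,1), (3,1), (3,2), (4,1), (4,2), (4,3), each with probability 1/12.
E[X + Y | X > Y] = (3 + 4 + 5 + 5 + 6 + 7) / 6 = 5.

5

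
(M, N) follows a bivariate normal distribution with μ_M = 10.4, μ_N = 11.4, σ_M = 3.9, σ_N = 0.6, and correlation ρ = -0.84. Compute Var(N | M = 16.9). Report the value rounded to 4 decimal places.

Var(N | M=x) = (1 − ρ²)·σ_N².
Var(N | M=16.9) = (0.6)²·(1 − (-0.84)²) = 0.36·0.2944 = 0.1060.

0.1060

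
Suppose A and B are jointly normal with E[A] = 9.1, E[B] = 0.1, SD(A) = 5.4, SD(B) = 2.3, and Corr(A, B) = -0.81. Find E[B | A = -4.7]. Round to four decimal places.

4.8610

For a bivariate normal, E[B | A=x] = μ_B + ρ·(σ_B/σ_A)·(x − μ_A).
E[B | A=-4.7] = 0.1 + (-0.81)·(2.3/5.4)·(-4.7 − (9.1)) = 0.1 + (-0.345)·(-13.8) = 4.8610.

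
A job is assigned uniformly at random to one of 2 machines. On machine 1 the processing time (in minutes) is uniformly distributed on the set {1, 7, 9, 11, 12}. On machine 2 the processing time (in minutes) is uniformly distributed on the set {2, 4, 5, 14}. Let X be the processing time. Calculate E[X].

57/8

E[X | machine 1] = (1+7+9+11+12)/5 = 8.
E[X | machine 2] = (2+4+5+14)/4 = 25/4.
By the law of total expectation,
E[X] = (1/2)·(8) + (1/2)·(25/4) = 57/8.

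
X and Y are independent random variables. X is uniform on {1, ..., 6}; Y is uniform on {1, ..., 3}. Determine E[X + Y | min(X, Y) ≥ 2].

13/2

Outcomes with min(X, Y) ≥ 2: (2,2), (2,3), (3,2), (3,3), (4,2), (4,3), (5,2), (5,3), (6,2), (6,3), each with probability 1/18.
E[X + Y | min(X, Y) ≥ 2] = (4 + 5 + 5 + 6 + 6 + 7 + 7 + 8 + 8 + 9) / 10 = 13/2.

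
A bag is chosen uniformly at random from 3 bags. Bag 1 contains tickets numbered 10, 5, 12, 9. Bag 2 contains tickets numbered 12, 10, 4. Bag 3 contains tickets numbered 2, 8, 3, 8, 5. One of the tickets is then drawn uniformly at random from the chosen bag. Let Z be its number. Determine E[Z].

343/45

E[Z | bag 1] = (10+5+12+9)/4 = 9.
E[Z | bag 2] = (12+10+4)/3 = 26/3.
E[Z | bag 3] = (2+8+3+8+5)/5 = 26/5.
By the law of total expectation,
E[Z] = (1/3)·(9) + (1/3)·(26/3) + (1/3)·(26/5) = 343/45.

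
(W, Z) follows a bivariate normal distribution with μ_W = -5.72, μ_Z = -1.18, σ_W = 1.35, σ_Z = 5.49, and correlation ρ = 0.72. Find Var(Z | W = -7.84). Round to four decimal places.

The conditional variance in a bivariate normal is σ_Z²(1 − ρ²), independent of x.
Var(Z | W=-7.84) = (5.49)²·(1 − (0.72)²) = 30.1401·0.4816 = 14.5155.

14.5155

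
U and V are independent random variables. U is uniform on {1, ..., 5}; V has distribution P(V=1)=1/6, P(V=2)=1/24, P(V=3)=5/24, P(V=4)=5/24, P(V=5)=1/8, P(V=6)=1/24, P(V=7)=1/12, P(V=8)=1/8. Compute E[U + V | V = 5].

8

P(V = 5) = 1/8.
Summing (U+V)·P(x,y) over outcomes with V = 5 gives 1.
E[U + V | V = 5] = (1) / (1/8) = 8.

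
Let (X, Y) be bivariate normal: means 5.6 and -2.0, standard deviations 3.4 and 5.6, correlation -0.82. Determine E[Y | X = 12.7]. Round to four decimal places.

-11.5892

For a bivariate normal, E[Y | X=x] = μ_Y + ρ·(σ_Y/σ_X)·(x − μ_X).
E[Y | X=12.7] = -2.0 + (-0.82)·(5.6/3.4)·(12.7 − (5.6)) = -2.0 + (-1.35059)·(7.1) = -11.5892.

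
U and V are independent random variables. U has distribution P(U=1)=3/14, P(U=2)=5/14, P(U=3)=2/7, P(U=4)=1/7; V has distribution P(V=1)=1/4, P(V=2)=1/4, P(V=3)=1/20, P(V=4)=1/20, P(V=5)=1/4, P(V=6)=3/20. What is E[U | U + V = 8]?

98/37

P(U + V = 8) = 37/280.
Summing U·P(x,y) over outcomes with U + V = 8 gives 7/20.
E[U | U + V = 8] = (7/20) / (37/280) = 98/37.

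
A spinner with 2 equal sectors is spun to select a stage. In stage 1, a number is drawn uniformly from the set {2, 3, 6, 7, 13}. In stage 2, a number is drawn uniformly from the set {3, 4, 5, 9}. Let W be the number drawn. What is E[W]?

229/40

E[W | stage 1] = (2+3+6+7+13)/5 = 31/5.
E[W | stage 2] = (3+4+5+9)/4 = 21/4.
By the law of total expectation,
E[W] = (1/2)·(31/5) + (1/2)·(21/4) = 229/40.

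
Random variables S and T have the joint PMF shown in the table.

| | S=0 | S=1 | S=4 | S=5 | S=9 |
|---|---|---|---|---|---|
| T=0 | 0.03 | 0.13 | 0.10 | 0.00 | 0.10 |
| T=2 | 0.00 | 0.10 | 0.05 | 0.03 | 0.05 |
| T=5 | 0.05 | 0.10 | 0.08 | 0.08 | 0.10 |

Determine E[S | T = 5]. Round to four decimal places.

4.1951

P(T = 5) = 0.41.
Σ S·P over the event = 0·(0.05) + 1·(0.10) + 4·(0.08) + 5·(0.08) + 9·(0.10) = 1.72.
E[S | T = 5] = (1.72) / (0.41) = 4.1951.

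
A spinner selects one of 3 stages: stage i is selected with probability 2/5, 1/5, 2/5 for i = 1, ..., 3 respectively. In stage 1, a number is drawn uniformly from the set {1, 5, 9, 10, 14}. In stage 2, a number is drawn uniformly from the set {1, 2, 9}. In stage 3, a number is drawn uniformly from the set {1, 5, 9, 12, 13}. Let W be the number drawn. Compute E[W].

178/25

E[W | stage 1] = (1+5+9+10+14)/5 = 39/5.
E[W | stage 2] = (1+2+9)/3 = 4.
E[W | stage 3] = (1+5+9+12+13)/5 = 8.
E[W] = (2/5)·(39/5) + (1/5)·(4) + (2/5)·(8) = 178/25.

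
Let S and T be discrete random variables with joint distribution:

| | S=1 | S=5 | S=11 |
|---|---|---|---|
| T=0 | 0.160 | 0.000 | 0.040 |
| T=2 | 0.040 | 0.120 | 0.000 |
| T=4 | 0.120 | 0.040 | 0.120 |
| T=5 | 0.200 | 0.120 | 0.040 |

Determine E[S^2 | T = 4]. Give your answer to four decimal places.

55.8571

P(T = 4) = 0.280.
Σ S^2·P over the event = 1·(0.120) + 25·(0.040) + 121·(0.120) = 15.640.
E[S^2 | T = 4] = (15.640) / (0.280) = 55.8571.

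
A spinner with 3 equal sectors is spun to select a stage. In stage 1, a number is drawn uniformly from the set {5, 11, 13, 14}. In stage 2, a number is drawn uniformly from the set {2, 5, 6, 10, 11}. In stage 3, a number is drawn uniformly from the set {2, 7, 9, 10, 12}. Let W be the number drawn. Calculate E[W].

511/60

E[W | stage 1] = (5+11+13+14)/4 = 43/4.
E[W | stage 2] = (2+5+6+10+11)/5 = 34/5.
E[W | stage 3] = (2+7+9+10+12)/5 = 8.
By the law of total expectation,
E[W] = (1/3)·(43/4) + (1/3)·(34/5) + (1/3)·(8) = 511/60.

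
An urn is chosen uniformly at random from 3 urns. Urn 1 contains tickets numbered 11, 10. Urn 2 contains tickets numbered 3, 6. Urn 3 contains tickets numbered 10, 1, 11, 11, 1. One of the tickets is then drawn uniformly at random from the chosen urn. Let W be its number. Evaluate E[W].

E[W | urn 1] = (11+10)/2 = 21/2.
E[W | urn 2] = (3+6)/2 = 9/2.
E[W | urn 3] = (10+1+11+11+1)/5 = 34/5.
E[W] = (1/3)·(21/2) + (1/3)·(9/2) + (1/3)·(34/5) = 109/15.

109/15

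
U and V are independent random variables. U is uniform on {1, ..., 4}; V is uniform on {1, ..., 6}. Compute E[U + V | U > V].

Outcomes with U > V: (2,1), (3,1), (3,2), (4,1), (4,2), (4,3), each with probability 1/24.
E[U + V | U > V] = (3 + 4 + 5 + 5 + 6 + 7) / 6 = 5.

5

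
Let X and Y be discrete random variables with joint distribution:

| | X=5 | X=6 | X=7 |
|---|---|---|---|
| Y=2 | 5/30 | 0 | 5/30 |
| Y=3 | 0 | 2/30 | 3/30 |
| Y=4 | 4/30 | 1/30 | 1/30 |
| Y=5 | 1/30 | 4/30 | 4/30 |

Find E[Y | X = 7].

43/13

P(X = 7) = 13/30.
Σ Y·P over the event = 2·(5/30) + 3·(3/30) + 4·(1/30) + 5·(4/30) = 43/30.
E[Y | X = 7] = (43/30) / (13/30) = 43/13.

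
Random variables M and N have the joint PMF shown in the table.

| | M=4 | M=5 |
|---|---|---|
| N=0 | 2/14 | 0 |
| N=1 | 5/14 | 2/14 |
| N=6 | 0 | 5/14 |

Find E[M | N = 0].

4

P(N = 0) = 1/7.
Summing M·P(M=x,N=y) over the conditioning event gives 4/7.
E[M | N = 0] = (4/7) / (1/7) = 4.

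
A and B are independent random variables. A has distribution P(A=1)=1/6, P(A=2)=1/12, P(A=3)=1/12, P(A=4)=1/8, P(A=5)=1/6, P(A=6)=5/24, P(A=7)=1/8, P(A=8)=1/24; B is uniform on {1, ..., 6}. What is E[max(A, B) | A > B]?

57/10

P(A > B) = 5/9.
Summing max(A,B)·P(x,y) over outcomes with A > B gives 19/6.
E[max(A, B) | A > B] = (19/6) / (5/9) = 57/10.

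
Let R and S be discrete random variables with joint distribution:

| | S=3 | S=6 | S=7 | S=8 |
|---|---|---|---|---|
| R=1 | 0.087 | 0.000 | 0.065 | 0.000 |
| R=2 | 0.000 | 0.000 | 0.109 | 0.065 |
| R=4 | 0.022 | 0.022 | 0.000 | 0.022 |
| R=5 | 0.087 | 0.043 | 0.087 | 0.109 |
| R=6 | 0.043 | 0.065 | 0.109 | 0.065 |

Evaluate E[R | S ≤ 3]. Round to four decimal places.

P(S ≤ 3) = 0.239.
Σ R·P over the event = 1·(0.087) + 4·(0.022) + 5·(0.087) + 6·(0.043) = 0.868.
E[R | S ≤ 3] = (0.868) / (0.239) = 3.6318.

3.6318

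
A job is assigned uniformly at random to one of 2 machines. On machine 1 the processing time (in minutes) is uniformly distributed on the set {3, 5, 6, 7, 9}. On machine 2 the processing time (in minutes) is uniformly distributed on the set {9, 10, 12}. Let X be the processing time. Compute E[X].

E[X | machine 1] = (3+5+6+7+9)/5 = 6.
E[X | machine 2] = (9+10+12)/3 = 31/3.
By the law of total expectation,
E[X] = (1/2)·(6) + (1/2)·(31/3) = 49/6.

49/6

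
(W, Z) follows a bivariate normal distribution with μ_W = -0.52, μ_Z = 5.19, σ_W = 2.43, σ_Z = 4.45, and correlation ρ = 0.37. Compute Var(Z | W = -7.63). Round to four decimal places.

For a bivariate normal, Var(Z | W=x) = σ_Z²(1 − ρ²).
Var(Z | W=-7.63) = (4.45)²·(1 − (0.37)²) = 19.8025·0.8631 = 17.0915.

17.0915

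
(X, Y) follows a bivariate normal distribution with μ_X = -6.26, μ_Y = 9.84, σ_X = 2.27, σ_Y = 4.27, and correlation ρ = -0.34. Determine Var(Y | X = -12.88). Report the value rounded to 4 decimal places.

Var(Y | X=x) = (1 − ρ²)·σ_Y².
Var(Y | X=-12.88) = (4.27)²·(1 − (-0.34)²) = 18.2329·0.8844 = 16.1252.

16.1252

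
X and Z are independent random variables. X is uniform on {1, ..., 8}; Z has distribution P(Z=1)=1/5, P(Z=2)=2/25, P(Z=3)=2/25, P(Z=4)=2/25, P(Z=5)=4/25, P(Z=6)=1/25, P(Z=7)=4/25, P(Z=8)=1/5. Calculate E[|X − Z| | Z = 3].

P(Z = 3) = 2/25.
Summing |X−Z|·P(x,y) over outcomes with Z = 3 gives 9/50.
E[|X − Z| | Z = 3] = (9/50) / (2/25) = 9/4.

9/4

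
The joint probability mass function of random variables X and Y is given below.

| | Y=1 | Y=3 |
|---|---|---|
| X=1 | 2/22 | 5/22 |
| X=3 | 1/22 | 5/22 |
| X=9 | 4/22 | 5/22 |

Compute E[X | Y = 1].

P(Y = 1) = 7/22.
Σ X·P over the event = 1·(2/22) + 3·(1/22) + 9·(4/22) = 41/22.
E[X | Y = 1] = (41/22) / (7/22) = 41/7.

41/7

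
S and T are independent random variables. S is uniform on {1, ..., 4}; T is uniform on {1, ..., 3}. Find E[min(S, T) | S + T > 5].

Outcomes with S + T > 5: (3,3), (4,2), (4,3), each with probability 1/12.
E[min(S, T) | S + T > 5] = (3 + 2 + 3) / 3 = 8/3.

8/3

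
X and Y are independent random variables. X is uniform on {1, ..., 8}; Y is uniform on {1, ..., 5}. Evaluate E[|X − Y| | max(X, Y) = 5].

20/9

Outcomes with max(X, Y) = 5: (1,5), (2,5), (3,5), (4,5), (5,1), (5,2), (5,3), (5,4), (5,5), each with probability 1/40.
E[|X − Y| | max(X, Y) = 5] = (4 + 3 + 2 + 1 + 4 + 3 + 2 + 1 + 0) / 9 = 20/9.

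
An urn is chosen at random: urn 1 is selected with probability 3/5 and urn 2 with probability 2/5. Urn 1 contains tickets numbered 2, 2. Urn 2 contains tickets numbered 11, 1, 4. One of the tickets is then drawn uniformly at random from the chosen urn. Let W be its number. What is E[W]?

10/3

E[W | urn 1] = (2+2)/2 = 2.
E[W | urn 2] = (11+1+4)/3 = 16/3.
E[W] = (3/5)·(2) + (2/5)·(16/3) = 10/3.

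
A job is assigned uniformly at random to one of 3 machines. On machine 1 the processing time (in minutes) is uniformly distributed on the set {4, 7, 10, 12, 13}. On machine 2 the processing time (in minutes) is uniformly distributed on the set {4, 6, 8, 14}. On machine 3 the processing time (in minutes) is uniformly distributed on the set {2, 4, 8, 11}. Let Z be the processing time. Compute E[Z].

469/60

E[Z | machine 1] = (4+7+10+12+13)/5 = 46/5.
E[Z | machine 2] = (4+6+8+14)/4 = 8.
E[Z | machine 3] = (2+4+8+11)/4 = 25/4.
E[Z] = (1/3)·(46/5) + (1/3)·(8) + (1/3)·(25/4) = 469/60.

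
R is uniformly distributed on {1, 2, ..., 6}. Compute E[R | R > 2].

Given R > 2, R is equally likely to be any of {3, 4, 5, 6}.
E[R | R > 2] = (3 + 4 + 5 + 6) / 4 = 9/2.

9/2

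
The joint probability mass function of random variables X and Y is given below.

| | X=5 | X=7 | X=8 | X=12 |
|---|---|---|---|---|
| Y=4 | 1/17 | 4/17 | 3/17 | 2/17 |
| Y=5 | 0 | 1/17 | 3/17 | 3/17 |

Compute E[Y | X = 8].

9/2

P(X = 8) = 6/17.
Summing Y·P(X=x,Y=y) over the conditioning event gives 27/17.
E[Y | X = 8] = (27/17) / (6/17) = 9/2.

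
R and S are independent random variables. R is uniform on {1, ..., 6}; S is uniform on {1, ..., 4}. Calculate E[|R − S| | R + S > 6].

P(R + S > 6) = 5/12.
Summing |R−S|·P(x,y) over outcomes with R + S > 6 gives 11/12.
E[|R − S| | R + S > 6] = (11/12) / (5/12) = 11/5.

11/5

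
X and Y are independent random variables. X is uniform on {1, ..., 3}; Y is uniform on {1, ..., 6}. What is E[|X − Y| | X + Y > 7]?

3

Outcomes with X + Y > 7: (2,6), (3,5), (3,6), each with probability 1/18.
E[|X − Y| | X + Y > 7] = (4 + 2 + 3) / 3 = 3.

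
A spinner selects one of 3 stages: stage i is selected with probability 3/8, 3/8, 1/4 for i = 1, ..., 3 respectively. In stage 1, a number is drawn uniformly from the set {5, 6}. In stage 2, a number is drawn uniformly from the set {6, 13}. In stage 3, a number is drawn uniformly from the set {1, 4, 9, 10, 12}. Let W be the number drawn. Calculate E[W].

297/40

E[W | stage 1] = (5+6)/2 = 11/2.
E[W | stage 2] = (6+13)/2 = 19/2.
E[W | stage 3] = (1+4+9+10+12)/5 = 36/5.
By the law of total expectation,
E[W] = (3/8)·(11/2) + (3/8)·(19/2) + (1/4)·(36/5) = 297/40.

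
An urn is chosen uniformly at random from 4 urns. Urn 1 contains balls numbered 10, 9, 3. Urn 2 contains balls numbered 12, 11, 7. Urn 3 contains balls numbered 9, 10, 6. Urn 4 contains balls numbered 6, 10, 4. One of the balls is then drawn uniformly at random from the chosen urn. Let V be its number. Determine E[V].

97/12

E[V | urn 1] = (10+9+3)/3 = 22/3.
E[V | urn 2] = (12+11+7)/3 = 10.
E[V | urn 3] = (9+10+6)/3 = 25/3.
E[V | urn 4] = (6+10+4)/3 = 20/3.
By the law of total expectation,
E[V] = (1/4)·(22/3) + (1/4)·(10) + (1/4)·(25/3) + (1/4)·(20/3) = 97/12.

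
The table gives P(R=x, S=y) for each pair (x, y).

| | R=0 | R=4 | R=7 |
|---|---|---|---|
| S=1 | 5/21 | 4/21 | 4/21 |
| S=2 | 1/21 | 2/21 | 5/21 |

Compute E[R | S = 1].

P(S = 1) = 13/21.
Σ R·P over the event = 0·(5/21) + 4·(4/21) + 7·(4/21) = 44/21.
E[R | S = 1] = (44/21) / (13/21) = 44/13.

44/13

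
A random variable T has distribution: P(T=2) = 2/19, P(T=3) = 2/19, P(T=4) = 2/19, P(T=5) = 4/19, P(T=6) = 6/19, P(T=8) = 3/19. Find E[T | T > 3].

P(T > 3) = 15/19.
Σ over the event: 4·2/19 + 5·4/19 + 6·6/19 + 8·3/19 = 88/19.
E[T | T > 3] = (88/19) / (15/19) = 88/15.

88/15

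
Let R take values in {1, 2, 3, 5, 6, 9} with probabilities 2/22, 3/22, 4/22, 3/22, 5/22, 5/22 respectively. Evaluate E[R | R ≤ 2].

8/5

P(R ≤ 2) = 5/22.
Σ over the event: 1·1/11 + 2·3/22 = 4/11.
E[R | R ≤ 2] = (4/11) / (5/22) = 8/5.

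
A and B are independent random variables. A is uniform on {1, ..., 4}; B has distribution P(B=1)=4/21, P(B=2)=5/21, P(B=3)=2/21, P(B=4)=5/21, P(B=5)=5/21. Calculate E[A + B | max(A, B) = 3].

P(max(A, B) = 3) = 5/28.
Summing (A+B)·P(x,y) over outcomes with max(A, B) = 3 gives 71/84.
E[A + B | max(A, B) = 3] = (71/84) / (5/28) = 71/15.

71/15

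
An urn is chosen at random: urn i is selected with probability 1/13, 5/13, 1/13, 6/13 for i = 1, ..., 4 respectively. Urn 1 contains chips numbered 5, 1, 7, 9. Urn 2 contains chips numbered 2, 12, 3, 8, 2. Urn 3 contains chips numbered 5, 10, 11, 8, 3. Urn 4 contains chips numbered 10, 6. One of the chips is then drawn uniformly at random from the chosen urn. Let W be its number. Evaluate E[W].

E[W | urn 1] = (5+1+7+9)/4 = 11/2.
E[W | urn 2] = (2+12+3+8+2)/5 = 27/5.
E[W | urn 3] = (5+10+11+8+3)/5 = 37/5.
E[W | urn 4] = (10+6)/2 = 8.
E[W] = (1/13)·(11/2) + (5/13)·(27/5) + (1/13)·(37/5) + (6/13)·(8) = 879/130.

879/130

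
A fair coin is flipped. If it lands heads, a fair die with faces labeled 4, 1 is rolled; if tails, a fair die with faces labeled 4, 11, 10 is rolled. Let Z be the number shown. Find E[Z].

65/12

E[Z | heads] = (4+1)/2 = 5/2.
E[Z | tails] = (4+11+10)/3 = 25/3.
E[Z] = (1/2)·(5/2) + (1/2)·(25/3) = 65/12.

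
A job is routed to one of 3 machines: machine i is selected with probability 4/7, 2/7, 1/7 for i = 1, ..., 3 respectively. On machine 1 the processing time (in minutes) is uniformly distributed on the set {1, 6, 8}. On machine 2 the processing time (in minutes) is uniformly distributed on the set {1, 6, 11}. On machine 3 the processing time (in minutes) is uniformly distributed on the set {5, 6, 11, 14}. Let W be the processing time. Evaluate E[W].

E[W | machine 1] = (1+6+8)/3 = 5.
E[W | machine 2] = (1+6+11)/3 = 6.
E[W | machine 3] = (5+6+11+14)/4 = 9.
By the law of total expectation,
E[W] = (4/7)·(5) + (2/7)·(6) + (1/7)·(9) = 41/7.

41/7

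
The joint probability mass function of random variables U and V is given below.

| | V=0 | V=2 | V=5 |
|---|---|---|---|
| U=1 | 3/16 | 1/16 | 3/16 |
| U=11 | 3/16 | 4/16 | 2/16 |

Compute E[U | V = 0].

P(V = 0) = 3/8.
Σ U·P over the event = 1·(3/16) + 11·(3/16) = 9/4.
E[U | V = 0] = (9/4) / (3/8) = 6.

6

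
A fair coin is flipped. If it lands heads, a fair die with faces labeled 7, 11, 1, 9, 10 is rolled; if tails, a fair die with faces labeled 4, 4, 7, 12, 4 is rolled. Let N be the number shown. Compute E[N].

E[N | heads] = (7+11+1+9+10)/5 = 38/5.
E[N | tails] = (4+4+7+12+4)/5 = 31/5.
By the law of total expectation,
E[N] = (1/2)·(38/5) + (1/2)·(31/5) = 69/10.

69/10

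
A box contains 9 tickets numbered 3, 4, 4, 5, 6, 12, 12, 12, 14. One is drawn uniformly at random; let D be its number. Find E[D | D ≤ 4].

11/3

P(D ≤ 4) = 1/3.
Σ over the event: 3·1/9 + 4·2/9 = 11/9.
E[D | D ≤ 4] = (11/9) / (1/3) = 11/3.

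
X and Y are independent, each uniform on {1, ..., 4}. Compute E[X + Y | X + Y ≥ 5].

Outcomes with X + Y ≥ 5: (1,4), (2,3), (2,4), (3,2), (3,3), (3,4), (4,1), (4,2), (4,3), (4,4), each with probability 1/16.
E[X + Y | X + Y ≥ 5] = (5 + 5 + 6 + 5 + 6 + 7 + 5 + 6 + 7 + 8) / 10 = 6.

6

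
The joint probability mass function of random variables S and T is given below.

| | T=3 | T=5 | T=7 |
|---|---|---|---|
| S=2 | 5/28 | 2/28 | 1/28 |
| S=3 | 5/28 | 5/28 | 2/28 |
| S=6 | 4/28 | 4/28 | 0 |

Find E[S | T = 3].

P(T = 3) = 1/2.
Σ S·P over the event = 2·(5/28) + 3·(5/28) + 6·(4/28) = 7/4.
E[S | T = 3] = (7/4) / (1/2) = 7/2.

7/2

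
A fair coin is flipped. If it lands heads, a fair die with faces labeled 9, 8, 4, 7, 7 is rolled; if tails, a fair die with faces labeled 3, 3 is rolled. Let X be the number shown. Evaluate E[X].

5

E[X | heads] = (9+8+4+7+7)/5 = 7.
E[X | tails] = (3+3)/2 = 3.
E[X] = (1/2)·(7) + (1/2)·(3) = 5.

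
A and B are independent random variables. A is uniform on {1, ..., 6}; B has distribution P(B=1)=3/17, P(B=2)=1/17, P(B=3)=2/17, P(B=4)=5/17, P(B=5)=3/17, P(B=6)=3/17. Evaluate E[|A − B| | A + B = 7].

49/17

P(A + B = 7) = 1/6.
Summing |A−B|·P(x,y) over outcomes with A + B = 7 gives 49/102.
E[|A − B| | A + B = 7] = (49/102) / (1/6) = 49/17.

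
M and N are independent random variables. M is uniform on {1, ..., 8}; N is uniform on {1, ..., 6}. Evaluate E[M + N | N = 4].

P(N = 4) = 1/6.
Summing (M+N)·P(x,y) over outcomes with N = 4 gives 17/12.
E[M + N | N = 4] = (17/12) / (1/6) = 17/2.

17/2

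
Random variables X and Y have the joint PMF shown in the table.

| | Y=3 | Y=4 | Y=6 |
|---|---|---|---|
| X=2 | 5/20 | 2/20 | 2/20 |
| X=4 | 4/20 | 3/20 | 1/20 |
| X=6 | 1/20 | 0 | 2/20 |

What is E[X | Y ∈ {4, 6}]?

P(Y ∈ {4, 6}) = 1/2.
Σ X·P over the event = 2·(2/20) + 2·(2/20) + 4·(3/20) + 4·(1/20) + 6·(2/20) = 9/5.
E[X | Y ∈ {4, 6}] = (9/5) / (1/2) = 18/5.

18/5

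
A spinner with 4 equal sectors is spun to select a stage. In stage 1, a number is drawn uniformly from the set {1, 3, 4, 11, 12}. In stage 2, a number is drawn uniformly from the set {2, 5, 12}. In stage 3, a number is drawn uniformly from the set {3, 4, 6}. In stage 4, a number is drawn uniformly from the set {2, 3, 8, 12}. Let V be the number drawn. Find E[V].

1387/240

E[V | stage 1] = (1+3+4+11+12)/5 = 31/5.
E[V | stage 2] = (2+5+12)/3 = 19/3.
E[V | stage 3] = (3+4+6)/3 = 13/3.
E[V | stage 4] = (2+3+8+12)/4 = 25/4.
By the law of total expectation,
E[V] = (1/4)·(31/5) + (1/4)·(19/3) + (1/4)·(13/3) + (1/4)·(25/4) = 1387/240.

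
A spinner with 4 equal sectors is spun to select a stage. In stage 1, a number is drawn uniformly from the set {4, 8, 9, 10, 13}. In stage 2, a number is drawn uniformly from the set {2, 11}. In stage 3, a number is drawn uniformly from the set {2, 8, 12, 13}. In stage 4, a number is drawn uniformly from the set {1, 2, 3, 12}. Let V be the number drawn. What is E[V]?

571/80

E[V | stage 1] = (4+8+9+10+13)/5 = 44/5.
E[V | stage 2] = (2+11)/2 = 13/2.
E[V | stage 3] = (2+8+12+13)/4 = 35/4.
E[V | stage 4] = (1+2+3+12)/4 = 9/2.
E[V] = (1/4)·(44/5) + (1/4)·(13/2) + (1/4)·(35/4) + (1/4)·(9/2) = 571/80.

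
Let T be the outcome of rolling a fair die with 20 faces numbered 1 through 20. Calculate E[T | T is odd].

10

Given T is odd, T is equally likely to be any of {1, 3, 5, 7, 9, 11, 13, 15, 17, 19}.
E[T | T is odd] = (1 + 3 + 5 + 7 + 9 + 11 + 13 + 15 + 17 + 19) / 10 = 10.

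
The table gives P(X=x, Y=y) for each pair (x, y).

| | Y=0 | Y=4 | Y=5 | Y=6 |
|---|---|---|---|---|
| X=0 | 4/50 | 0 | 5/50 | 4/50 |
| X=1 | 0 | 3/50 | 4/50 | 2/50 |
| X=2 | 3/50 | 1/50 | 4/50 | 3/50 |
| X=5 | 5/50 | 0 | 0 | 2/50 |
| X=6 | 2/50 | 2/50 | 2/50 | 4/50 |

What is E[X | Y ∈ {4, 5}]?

41/21

P(Y ∈ {4, 5}) = 21/50.
Σ X·P over the event = 0·(5/50) + 1·(3/50) + 1·(4/50) + 2·(1/50) + 2·(4/50) + 6·(2/50) + 6·(2/50) = 41/50.
E[X | Y ∈ {4, 5}] = (41/50) / (21/50) = 41/21.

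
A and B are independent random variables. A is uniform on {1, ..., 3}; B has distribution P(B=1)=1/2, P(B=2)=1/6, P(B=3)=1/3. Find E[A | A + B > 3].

P(A + B > 3) = 11/18.
Summing A·P(x,y) over outcomes with A + B > 3 gives 13/9.
E[A | A + B > 3] = (13/9) / (11/18) = 26/11.

26/11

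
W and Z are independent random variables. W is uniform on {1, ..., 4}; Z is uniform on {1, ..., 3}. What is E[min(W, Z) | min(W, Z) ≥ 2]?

P(min(W, Z) ≥ 2) = 1/2.
Summing min(W,Z)·P(x,y) over outcomes with min(W, Z) ≥ 2 gives 7/6.
E[min(W, Z) | min(W, Z) ≥ 2] = (7/6) / (1/2) = 7/3.

7/3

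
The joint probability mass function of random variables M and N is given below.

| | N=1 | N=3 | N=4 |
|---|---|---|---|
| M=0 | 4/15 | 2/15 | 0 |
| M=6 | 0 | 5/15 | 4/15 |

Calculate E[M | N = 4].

P(N = 4) = 4/15.
Σ M·P over the event = 6·(4/15) = 8/5.
E[M | N = 4] = (8/5) / (4/15) = 6.

6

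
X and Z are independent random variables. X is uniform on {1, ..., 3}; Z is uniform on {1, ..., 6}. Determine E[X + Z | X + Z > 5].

64/9

Outcomes with X + Z > 5: (1,5), (1,6), (2,4), (2,5), (2,6), (3,3), (3,4), (3,5), (3,6), each with probability 1/18.
E[X + Z | X + Z > 5] = (6 + 7 + 6 + 7 + 8 + 6 + 7 + 8 + 9) / 9 = 64/9.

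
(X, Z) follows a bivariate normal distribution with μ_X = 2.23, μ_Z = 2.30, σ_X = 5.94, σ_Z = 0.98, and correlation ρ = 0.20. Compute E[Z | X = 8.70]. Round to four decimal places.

E[Z | X=x] = μ_Z + ρ(σ_Z/σ_X)(x − μ_X) for jointly normal variables.
E[Z | X=8.70] = 2.30 + (0.20)·(0.98/5.94)·(8.70 − (2.23)) = 2.30 + (0.032997)·(6.47) = 2.5135.

2.5135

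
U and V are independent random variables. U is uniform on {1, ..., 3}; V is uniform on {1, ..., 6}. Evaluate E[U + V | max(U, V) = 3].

24/5

Outcomes with max(U, V) = 3: (1,3), (2,3), (3,1), (3,2), (3,3), each with probability 1/18.
E[U + V | max(U, V) = 3] = (4 + 5 + 4 + 5 + 6) / 5 = 24/5.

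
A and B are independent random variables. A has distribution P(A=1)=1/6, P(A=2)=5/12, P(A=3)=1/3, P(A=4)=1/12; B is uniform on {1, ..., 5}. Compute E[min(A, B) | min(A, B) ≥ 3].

P(min(A, B) ≥ 3) = 1/4.
Summing min(A,B)·P(x,y) over outcomes with min(A, B) ≥ 3 gives 47/60.
E[min(A, B) | min(A, B) ≥ 3] = (47/60) / (1/4) = 47/15.

47/15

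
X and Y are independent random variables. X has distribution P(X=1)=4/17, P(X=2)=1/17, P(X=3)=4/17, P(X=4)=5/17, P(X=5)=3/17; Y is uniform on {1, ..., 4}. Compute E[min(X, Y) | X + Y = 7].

11/4

P(X + Y = 7) = 3/17.
Summing min(X,Y)·P(x,y) over outcomes with X + Y = 7 gives 33/68.
E[min(X, Y) | X + Y = 7] = (33/68) / (3/17) = 11/4.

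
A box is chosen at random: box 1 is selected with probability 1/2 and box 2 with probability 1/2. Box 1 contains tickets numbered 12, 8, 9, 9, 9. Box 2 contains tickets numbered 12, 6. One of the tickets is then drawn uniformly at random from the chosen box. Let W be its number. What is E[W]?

E[W | box 1] = (12+8+9+9+9)/5 = 47/5.
E[W | box 2] = (12+6)/2 = 9.
E[W] = (1/2)·(47/5) + (1/2)·(9) = 46/5.

46/5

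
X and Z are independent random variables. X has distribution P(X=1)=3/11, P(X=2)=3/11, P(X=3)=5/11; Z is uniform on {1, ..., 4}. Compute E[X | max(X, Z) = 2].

5/3

P(max(X, Z) = 2) = 9/44.
Summing X·P(x,y) over outcomes with max(X, Z) = 2 gives 15/44.
E[X | max(X, Z) = 2] = (15/44) / (9/44) = 5/3.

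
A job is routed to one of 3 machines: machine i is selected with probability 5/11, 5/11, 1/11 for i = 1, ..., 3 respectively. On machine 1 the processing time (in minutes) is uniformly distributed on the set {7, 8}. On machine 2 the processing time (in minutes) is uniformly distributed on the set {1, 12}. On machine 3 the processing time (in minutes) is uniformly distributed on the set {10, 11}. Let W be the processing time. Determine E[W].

E[W | machine 1] = (7+8)/2 = 15/2.
E[W | machine 2] = (1+12)/2 = 13/2.
E[W | machine 3] = (10+11)/2 = 21/2.
E[W] = (5/11)·(15/2) + (5/11)·(13/2) + (1/11)·(21/2) = 161/22.

161/22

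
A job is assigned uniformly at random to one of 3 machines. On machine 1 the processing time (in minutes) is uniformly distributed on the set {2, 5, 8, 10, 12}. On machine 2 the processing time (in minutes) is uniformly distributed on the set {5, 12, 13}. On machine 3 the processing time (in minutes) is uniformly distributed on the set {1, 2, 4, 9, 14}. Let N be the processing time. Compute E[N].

39/5

E[N | machine 1] = (2+5+8+10+12)/5 = 37/5.
E[N | machine 2] = (5+12+13)/3 = 10.
E[N | machine 3] = (1+2+4+9+14)/5 = 6.
E[N] = (1/3)·(37/5) + (1/3)·(10) + (1/3)·(6) = 39/5.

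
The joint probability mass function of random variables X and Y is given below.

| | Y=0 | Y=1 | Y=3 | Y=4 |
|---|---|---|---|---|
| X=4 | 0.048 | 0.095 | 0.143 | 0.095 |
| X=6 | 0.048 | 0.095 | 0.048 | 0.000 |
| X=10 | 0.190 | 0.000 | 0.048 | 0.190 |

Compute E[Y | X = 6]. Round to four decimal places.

P(X = 6) = 0.191.
Σ Y·P over the event = 0·(0.048) + 1·(0.095) + 3·(0.048) = 0.239.
E[Y | X = 6] = (0.239) / (0.191) = 1.2513.

1.2513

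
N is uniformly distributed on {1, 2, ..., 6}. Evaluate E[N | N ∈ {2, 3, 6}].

P(N ∈ {2, 3, 6}) = 1/2.
Σ over the event: 2·1/6 + 3·1/6 + 6·1/6 = 11/6.
E[N | N ∈ {2, 3, 6}] = (11/6) / (1/2) = 11/3.

11/3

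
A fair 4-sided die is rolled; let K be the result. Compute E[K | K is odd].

Given K is odd, K is equally likely to be any of {1, 3}.
E[K | K is odd] = (1 + 3) / 2 = 2.

2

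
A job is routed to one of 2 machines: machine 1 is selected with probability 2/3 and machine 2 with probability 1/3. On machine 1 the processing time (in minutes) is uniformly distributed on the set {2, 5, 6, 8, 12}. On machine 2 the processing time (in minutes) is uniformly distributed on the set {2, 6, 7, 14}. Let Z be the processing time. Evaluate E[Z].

409/60

E[Z | machine 1] = (2+5+6+8+12)/5 = 33/5.
E[Z | machine 2] = (2+6+7+14)/4 = 29/4.
E[Z] = (2/3)·(33/5) + (1/3)·(29/4) = 409/60.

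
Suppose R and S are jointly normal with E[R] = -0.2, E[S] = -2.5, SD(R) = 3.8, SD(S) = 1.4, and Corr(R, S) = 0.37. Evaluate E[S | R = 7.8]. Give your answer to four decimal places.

For a bivariate normal, E[S | R=x] = μ_S + ρ·(σ_S/σ_R)·(x − μ_R).
E[S | R=7.8] = -2.5 + (0.37)·(1.4/3.8)·(7.8 − (-0.2)) = -2.5 + (0.136316)·(8) = -1.4095.

-1.4095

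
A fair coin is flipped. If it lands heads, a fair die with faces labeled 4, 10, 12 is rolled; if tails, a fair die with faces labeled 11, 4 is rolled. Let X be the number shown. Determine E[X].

97/12

E[X | heads] = (4+10+12)/3 = 26/3.
E[X | tails] = (11+4)/2 = 15/2.
By the law of total expectation,
E[X] = (1/2)·(26/3) + (1/2)·(15/2) = 97/12.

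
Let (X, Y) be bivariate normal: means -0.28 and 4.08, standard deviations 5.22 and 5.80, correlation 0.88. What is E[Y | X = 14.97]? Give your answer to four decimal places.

The regression of Y on X has slope ρ·σ_Y/σ_X and passes through (μ_X, μ_Y).
E[Y | X=14.97] = 4.08 + (0.88)·(5.80/5.22)·(14.97 − (-0.28)) = 4.08 + (0.97778)·(15.25) = 18.9911.

18.9911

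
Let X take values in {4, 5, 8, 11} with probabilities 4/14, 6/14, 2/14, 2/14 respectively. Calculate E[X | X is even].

P(X is even) = 3/7.
Σ over the event: 4·2/7 + 8·1/7 = 16/7.
E[X | X is even] = (16/7) / (3/7) = 16/3.

16/3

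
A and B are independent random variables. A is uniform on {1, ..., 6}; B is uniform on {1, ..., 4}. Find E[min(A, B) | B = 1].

1

P(B = 1) = 1/4.
Summing min(A,B)·P(x,y) over outcomes with B = 1 gives 1/4.
E[min(A, B) | B = 1] = (1/4) / (1/4) = 1.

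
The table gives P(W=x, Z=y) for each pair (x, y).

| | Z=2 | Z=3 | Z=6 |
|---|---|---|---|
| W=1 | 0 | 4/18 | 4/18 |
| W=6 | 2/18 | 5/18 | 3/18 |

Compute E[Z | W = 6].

P(W = 6) = 5/9.
Σ Z·P over the event = 2·(2/18) + 3·(5/18) + 6·(3/18) = 37/18.
E[Z | W = 6] = (37/18) / (5/9) = 37/10.

37/10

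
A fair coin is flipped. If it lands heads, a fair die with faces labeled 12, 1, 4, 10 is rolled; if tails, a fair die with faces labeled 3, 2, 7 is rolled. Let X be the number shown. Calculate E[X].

43/8

E[X | heads] = (12+1+4+10)/4 = 27/4.
E[X | tails] = (3+2+7)/3 = 4.
By the law of total expectation,
E[X] = (1/2)·(27/4) + (1/2)·(4) = 43/8.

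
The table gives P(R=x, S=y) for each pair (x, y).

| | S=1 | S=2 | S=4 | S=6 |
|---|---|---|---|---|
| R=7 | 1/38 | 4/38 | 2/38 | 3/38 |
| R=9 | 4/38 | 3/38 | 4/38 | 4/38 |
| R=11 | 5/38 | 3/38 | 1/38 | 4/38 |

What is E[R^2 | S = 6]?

955/11

P(S = 6) = 11/38.
Summing R^2·P(R=x,S=y) over the conditioning event gives 955/38.
E[R^2 | S = 6] = (955/38) / (11/38) = 955/11.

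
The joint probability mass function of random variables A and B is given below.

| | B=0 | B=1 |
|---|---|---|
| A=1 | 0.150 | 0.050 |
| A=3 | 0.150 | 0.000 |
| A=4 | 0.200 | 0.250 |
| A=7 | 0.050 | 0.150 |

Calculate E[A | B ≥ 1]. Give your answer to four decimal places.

P(B ≥ 1) = 0.450.
Summing A·P(A=x,B=y) over the conditioning event gives 2.100.
E[A | B ≥ 1] = (2.100) / (0.450) = 4.6667.

4.6667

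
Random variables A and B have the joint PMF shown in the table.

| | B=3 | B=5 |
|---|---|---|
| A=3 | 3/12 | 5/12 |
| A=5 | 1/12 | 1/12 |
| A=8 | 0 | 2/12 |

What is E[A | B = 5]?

9/2

P(B = 5) = 2/3.
Σ A·P over the event = 3·(5/12) + 5·(1/12) + 8·(2/12) = 3.
E[A | B = 5] = (3) / (2/3) = 9/2.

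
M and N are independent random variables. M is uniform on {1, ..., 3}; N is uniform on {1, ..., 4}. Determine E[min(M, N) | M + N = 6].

P(M + N = 6) = 1/6.
Summing min(M,N)·P(x,y) over outcomes with M + N = 6 gives 5/12.
E[min(M, N) | M + N = 6] = (5/12) / (1/6) = 5/2.

5/2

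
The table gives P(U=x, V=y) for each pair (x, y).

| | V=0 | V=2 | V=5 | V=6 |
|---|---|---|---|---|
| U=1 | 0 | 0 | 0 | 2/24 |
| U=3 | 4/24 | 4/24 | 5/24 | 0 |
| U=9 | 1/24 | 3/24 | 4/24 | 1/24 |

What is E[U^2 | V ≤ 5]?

P(V ≤ 5) = 7/8.
Σ U^2·P over the event = 9·(4/24) + 9·(4/24) + 9·(5/24) + 81·(1/24) + 81·(3/24) + 81·(4/24) = 255/8.
E[U^2 | V ≤ 5] = (255/8) / (7/8) = 255/7.

255/7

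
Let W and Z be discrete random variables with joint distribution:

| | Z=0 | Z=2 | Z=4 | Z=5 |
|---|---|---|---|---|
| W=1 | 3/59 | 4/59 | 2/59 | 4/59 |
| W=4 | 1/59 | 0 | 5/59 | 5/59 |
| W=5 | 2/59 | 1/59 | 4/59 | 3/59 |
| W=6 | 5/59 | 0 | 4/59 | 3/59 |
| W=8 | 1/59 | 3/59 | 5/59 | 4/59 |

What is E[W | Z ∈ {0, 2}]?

22/5

P(Z ∈ {0, 2}) = 20/59.
Σ W·P over the event = 1·(3/59) + 1·(4/59) + 4·(1/59) + 5·(2/59) + 5·(1/59) + 6·(5/59) + 8·(1/59) + 8·(3/59) = 88/59.
E[W | Z ∈ {0, 2}] = (88/59) / (20/59) = 22/5.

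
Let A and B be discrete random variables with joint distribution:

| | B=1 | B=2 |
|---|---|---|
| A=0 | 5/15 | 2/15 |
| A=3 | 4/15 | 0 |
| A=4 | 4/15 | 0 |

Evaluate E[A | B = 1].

P(B = 1) = 13/15.
Σ A·P over the event = 0·(5/15) + 3·(4/15) + 4·(4/15) = 28/15.
E[A | B = 1] = (28/15) / (13/15) = 28/13.

28/13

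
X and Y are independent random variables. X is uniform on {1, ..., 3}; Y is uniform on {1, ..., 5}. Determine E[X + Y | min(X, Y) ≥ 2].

6

Outcomes with min(X, Y) ≥ 2: (2,2), (2,3), (2,4), (2,5), (3,2), (3,3), (3,4), (3,5), each with probability 1/15.
E[X + Y | min(X, Y) ≥ 2] = (4 + 5 + 6 + 7 + 5 + 6 + 7 + 8) / 8 = 6.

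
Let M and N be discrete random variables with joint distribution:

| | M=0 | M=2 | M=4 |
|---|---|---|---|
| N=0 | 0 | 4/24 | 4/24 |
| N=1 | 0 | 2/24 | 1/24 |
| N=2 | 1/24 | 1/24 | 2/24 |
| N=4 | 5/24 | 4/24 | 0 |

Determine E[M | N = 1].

8/3

P(N = 1) = 1/8.
Σ M·P over the event = 2·(2/24) + 4·(1/24) = 1/3.
E[M | N = 1] = (1/3) / (1/8) = 8/3.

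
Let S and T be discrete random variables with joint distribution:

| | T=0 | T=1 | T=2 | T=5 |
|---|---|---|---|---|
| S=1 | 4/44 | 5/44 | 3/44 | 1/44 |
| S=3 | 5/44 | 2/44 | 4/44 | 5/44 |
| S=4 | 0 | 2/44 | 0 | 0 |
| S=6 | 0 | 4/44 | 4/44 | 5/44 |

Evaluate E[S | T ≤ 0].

19/9

P(T ≤ 0) = 9/44.
Σ S·P over the event = 1·(4/44) + 3·(5/44) = 19/44.
E[S | T ≤ 0] = (19/44) / (9/44) = 19/9.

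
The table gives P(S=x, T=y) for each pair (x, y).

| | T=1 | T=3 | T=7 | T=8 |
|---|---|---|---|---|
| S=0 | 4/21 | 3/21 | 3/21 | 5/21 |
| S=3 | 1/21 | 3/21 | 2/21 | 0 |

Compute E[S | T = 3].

3/2

P(T = 3) = 2/7.
Σ S·P over the event = 0·(3/21) + 3·(3/21) = 3/7.
E[S | T = 3] = (3/7) / (2/7) = 3/2.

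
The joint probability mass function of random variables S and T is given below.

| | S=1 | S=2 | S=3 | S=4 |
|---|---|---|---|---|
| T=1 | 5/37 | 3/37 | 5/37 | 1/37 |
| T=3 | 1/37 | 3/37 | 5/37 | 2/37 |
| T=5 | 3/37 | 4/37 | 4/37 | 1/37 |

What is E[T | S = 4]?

P(S = 4) = 4/37.
Σ T·P over the event = 1·(1/37) + 3·(2/37) + 5·(1/37) = 12/37.
E[T | S = 4] = (12/37) / (4/37) = 3.

3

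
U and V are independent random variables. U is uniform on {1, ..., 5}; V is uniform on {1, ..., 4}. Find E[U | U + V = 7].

Outcomes with U + V = 7: (3,4), (4,3), (5,2), each with probability 1/20.
E[U | U + V = 7] = (3 + 4 + 5) / 3 = 4.

4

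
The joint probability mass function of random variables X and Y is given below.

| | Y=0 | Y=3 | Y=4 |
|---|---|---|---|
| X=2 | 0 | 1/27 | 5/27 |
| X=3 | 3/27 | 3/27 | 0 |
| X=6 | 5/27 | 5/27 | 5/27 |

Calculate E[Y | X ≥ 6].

P(X ≥ 6) = 5/9.
Σ Y·P over the event = 0·(5/27) + 3·(5/27) + 4·(5/27) = 35/27.
E[Y | X ≥ 6] = (35/27) / (5/9) = 7/3.

7/3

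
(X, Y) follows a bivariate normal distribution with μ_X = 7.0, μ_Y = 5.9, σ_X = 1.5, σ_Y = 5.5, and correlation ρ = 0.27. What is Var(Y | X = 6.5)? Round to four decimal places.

For a bivariate normal, Var(Y | X=x) = σ_Y²(1 − ρ²).
Var(Y | X=6.5) = (5.5)²·(1 − (0.27)²) = 30.25·0.9271 = 28.0448.

28.0448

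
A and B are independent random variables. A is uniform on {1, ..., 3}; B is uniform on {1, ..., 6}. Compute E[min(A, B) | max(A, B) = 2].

4/3

Outcomes with max(A, B) = 2: (1,2), (2,1), (2,2), each with probability 1/18.
E[min(A, B) | max(A, B) = 2] = (1 + 1 + 2) / 3 = 4/3.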